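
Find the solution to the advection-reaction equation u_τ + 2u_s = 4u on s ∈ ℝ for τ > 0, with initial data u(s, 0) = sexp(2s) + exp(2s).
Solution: Substitute u = exp(2s)w, i.e. w = exp(-2s)u.
By the product rule, u_s = exp(2s)(w_s + 2w), u_τ = exp(2s)w_τ.
Substituting into the PDE and dividing by exp(2s): w_τ + 2(w_s + 2w) = 4w.
The lower-order terms cancel, leaving the standard advection equation w_τ + 2w_s = 0.
Initial data for w: w(s,0) = exp(-2s)u(s,0) = s + 1.
Solve for w:
  By method of characteristics (waves move right with speed 2):
  Along characteristics s - 2τ = const, w is constant, so w(s,τ) = f(s - 2τ) with f = w(·, 0).
Hence w(s,τ) = s - 2τ + 1.
Transform back: u(s,τ) = exp(2s)w(s,τ).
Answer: u(s, τ) = sexp(2s) - 2τexp(2s) + exp(2s)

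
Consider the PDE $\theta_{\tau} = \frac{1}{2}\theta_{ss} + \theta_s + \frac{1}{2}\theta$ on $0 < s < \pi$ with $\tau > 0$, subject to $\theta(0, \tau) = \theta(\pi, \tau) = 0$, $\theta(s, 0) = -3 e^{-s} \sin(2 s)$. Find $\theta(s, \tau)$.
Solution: Substitute $\theta = e^{-s}u$, i.e. $u = e^{s}\theta$.
By the product rule, $\theta_s = e^{-s}(u_s - u)$, $\theta_{ss} = e^{-s}(u_{ss} - 2u_s + u)$, $\theta_{\tau} = e^{-s}u_{\tau}$.
Substituting into the PDE and dividing by $e^{-s}$: $u_{\tau} = \frac{1}{2}(u_{ss} - 2u_s + u) + (u_s - u) + \frac{1}{2}u$.
The lower-order terms cancel, leaving the standard heat equation $u_{\tau} = \frac{1}{2}u_{ss}$.
Initial data for $u$: $u(s,0) = e^{s}\theta(s,0) = -3 \sin(2 s)$. The boundary conditions carry over: $u(0,\tau) = u(\pi,\tau) = 0$.
Solve for $u$:
  Using separation of variables $u = X(s)G(\tau)$:
  Eigenfunctions: $\sin(ns)$, $n = 1, 2, 3, \ldots$
  General solution: $u(s, \tau) = \sum c_n \sin(ns) e^{-n^2 \tau/2}$
  Matching $u(s,0) = -3 \sin(2 s)$ term by term: $c_2=-3$.
Hence $u(s,\tau) = -3 e^{-2 \tau} \sin(2 s)$.
Transform back: $\theta(s,\tau) = e^{-s}u(s,\tau)$.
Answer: $\theta(s, \tau) = -3 e^{-2 \tau} e^{-s} \sin(2 s)$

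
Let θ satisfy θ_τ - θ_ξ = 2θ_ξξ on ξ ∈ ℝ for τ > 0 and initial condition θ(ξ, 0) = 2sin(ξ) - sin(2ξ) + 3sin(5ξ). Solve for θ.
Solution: Change to a moving frame: let η = ξ + τ, σ = τ and write θ(ξ,τ) = u(η,σ).
By the chain rule θ_τ = u_σ + u_η, θ_ξ = u_η, θ_ξξ = u_ηη.
Then θ_τ - θ_ξ = u_σ: the advection term cancels and the PDE becomes the heat equation u_σ = 2u_ηη on η ∈ ℝ.
Initial data: u(η,0) = θ(η,0) = 2sin(η) - sin(2η) + 3sin(5η).
On η ∈ ℝ each mode satisfies (sin(nη))″ = -n² sin(nη), so exp(-2n²σ) sin(nη) solves the heat equation; by superposition u(η,σ) = Σ c_n exp(-2n²σ) sin(nη).
Reading off the coefficients: c_1=2, c_2=-1, c_5=3, so u(η,σ) = 2exp(-2σ)sin(η) - exp(-8σ)sin(2η) + 3exp(-50σ)sin(5η).
Substituting back η = ξ + τ, σ = τ: θ(ξ,τ) = u(ξ + τ, τ).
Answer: θ(ξ, τ) = 2exp(-2τ)sin(ξ + τ) - exp(-8τ)sin(2ξ + 2τ) + 3exp(-50τ)sin(5ξ + 5τ)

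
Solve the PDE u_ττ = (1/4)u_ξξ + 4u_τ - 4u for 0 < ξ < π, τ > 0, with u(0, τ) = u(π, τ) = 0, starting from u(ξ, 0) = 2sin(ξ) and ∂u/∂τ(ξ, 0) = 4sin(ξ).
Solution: Substitute u = exp(2τ)w.
Then u_τ = exp(2τ)(w_τ + 2w), u_ττ = exp(2τ)(w_ττ + 4w_τ + 4w), u_ξξ = exp(2τ)w_ξξ; substituting and dividing by exp(2τ), the lower-order terms cancel: w_ττ = (1/4)w_ξξ (standard wave equation).
Data for w: w(ξ,0) = u(ξ,0) = 2sin(ξ); w_τ(ξ,0) = u_τ(ξ,0) - 2u(ξ,0) = 0. The boundary conditions carry over: w(0,τ) = w(π,τ) = 0.
Separating variables: w = Σ [A_n cos(ω_n τ) + B_n sin(ω_n τ)] sin(nξ), ω_n = n/2. From ICs: A_1=2.
So w(ξ,τ) = 2sin(ξ)cos(τ/2), and u(ξ,τ) = exp(2τ)w(ξ,τ).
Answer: u(ξ, τ) = 2exp(2τ)sin(ξ)cos(τ/2)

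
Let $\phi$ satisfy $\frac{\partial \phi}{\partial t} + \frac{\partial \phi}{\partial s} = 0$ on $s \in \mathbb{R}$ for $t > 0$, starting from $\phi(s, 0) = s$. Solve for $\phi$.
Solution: By method of characteristics (waves move right with speed 1):
Along characteristics $s - t =$ const, $\phi$ is constant, so $\phi(s,t) = f(s - t)$ with $f = \phi( \cdot , 0)$.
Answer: $\phi(s, t) = s -  t$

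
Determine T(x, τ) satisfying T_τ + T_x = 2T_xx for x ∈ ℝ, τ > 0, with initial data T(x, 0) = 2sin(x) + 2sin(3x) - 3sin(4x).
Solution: Moving frame: η = x - τ, σ = τ, T = u(η,σ), so T_τ = u_σ - u_η and T_xx = u_ηη.
Hence T_τ + T_x = u_σ and the PDE becomes the heat equation u_σ = 2u_ηη on η ∈ ℝ.
Initial data: u(η,0) = T(η,0) = 2sin(η) + 2sin(3η) - 3sin(4η). Each mode sin(nη) decays as exp(-2n²σ) on ℝ, so u(η,σ) = Σ c_n exp(-2n²σ) sin(nη) with c_1=2, c_3=2, c_4=-3: u(η,σ) = 2exp(-2σ)sin(η) + 2exp(-18σ)sin(3η) - 3exp(-32σ)sin(4η).
Substituting back: T(x,τ) = u(x - τ, τ).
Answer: T(x, τ) = 2exp(-2τ)sin(x - τ) + 2exp(-18τ)sin(3x - 3τ) - 3exp(-32τ)sin(4x - 4τ)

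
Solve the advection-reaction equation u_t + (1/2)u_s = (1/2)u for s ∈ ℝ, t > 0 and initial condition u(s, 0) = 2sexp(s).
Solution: Substitute u = exp(s)w.
Then u_s = exp(s)(w_s + w), u_t = exp(s)w_t; substituting and dividing by exp(s), the lower-order terms cancel: w_t + (1/2)w_s = 0 (standard advection equation).
Data for w: w(s,0) = exp(-s)u(s,0) = 2s.
By characteristics (ds/dt = 1/2), w(s,t) = f(s - (1/2)t) with f = w(·, 0).
So w(s,t) = 2s - t, and u(s,t) = exp(s)w(s,t).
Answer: u(s, t) = 2sexp(s) - texp(s)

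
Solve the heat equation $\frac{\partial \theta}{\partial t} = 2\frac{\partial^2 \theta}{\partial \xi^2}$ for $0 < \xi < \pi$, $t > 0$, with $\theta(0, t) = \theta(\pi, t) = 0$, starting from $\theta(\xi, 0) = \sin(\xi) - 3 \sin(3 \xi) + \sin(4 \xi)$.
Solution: Using separation of variables $\theta = X(\xi)G(t)$:
Eigenfunctions: $\sin(n\xi)$, $n = 1, 2, 3, \ldots$
General solution: $\theta(\xi, t) = \sum c_n \sin(n\xi) e^{-2n^2 t}$
Matching $\theta(\xi,0) = \sin(\xi) - 3 \sin(3 \xi) + \sin(4 \xi)$ term by term: $c_1=1, c_3=-3, c_4=1$.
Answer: $\theta(\xi, t) = e^{-2 t} \sin(\xi) - 3 e^{-18 t} \sin(3 \xi) + e^{-32 t} \sin(4 \xi)$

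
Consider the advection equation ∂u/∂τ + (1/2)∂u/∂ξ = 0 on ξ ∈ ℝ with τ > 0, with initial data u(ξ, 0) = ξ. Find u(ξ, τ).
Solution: By method of characteristics (waves move right with speed 1/2):
Along characteristics ξ - (1/2)τ = const, u is constant, so u(ξ,τ) = f(ξ - (1/2)τ) with f = u(·, 0).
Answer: u(ξ, τ) = ξ - (1/2)τ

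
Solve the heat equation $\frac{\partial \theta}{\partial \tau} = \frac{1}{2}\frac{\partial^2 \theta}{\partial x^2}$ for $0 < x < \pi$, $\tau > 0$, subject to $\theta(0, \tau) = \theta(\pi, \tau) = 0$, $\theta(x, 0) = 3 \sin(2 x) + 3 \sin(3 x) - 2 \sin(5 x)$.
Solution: Using separation of variables $\theta = X(x)G(\tau)$:
Eigenfunctions: $\sin(nx)$, $n = 1, 2, 3, \ldots$
General solution: $\theta(x, \tau) = \sum c_n \sin(nx) e^{-n^2 \tau/2}$
Matching $\theta(x,0) = 3 \sin(2 x) + 3 \sin(3 x) - 2 \sin(5 x)$ term by term: $c_2=3, c_3=3, c_5=-2$.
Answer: $\theta(x, \tau) = 3 e^{-2 \tau} \sin(2 x) + 3 e^{-9 \tau/2} \sin(3 x) - 2 e^{-25 \tau/2} \sin(5 x)$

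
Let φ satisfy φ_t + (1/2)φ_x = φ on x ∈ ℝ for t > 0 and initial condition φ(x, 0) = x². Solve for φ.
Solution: Substitute φ = exp(t)u, i.e. u = exp(-t)φ.
By the product rule, φ_t = exp(t)(u_t + u), φ_x = exp(t)u_x.
Substituting into the PDE and dividing by exp(t): u_t + u + (1/2)u_x = u.
The lower-order terms cancel, leaving the standard advection equation u_t + (1/2)u_x = 0.
Initial data for u: u(x,0) = φ(x,0) = x².
Solve for u:
  By method of characteristics (waves move right with speed 1/2):
  Along characteristics x - (1/2)t = const, u is constant, so u(x,t) = f(x - (1/2)t) with f = u(·, 0).
Hence u(x,t) = (1/4)t² - tx + x².
Transform back: φ(x,t) = exp(t)u(x,t).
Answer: φ(x, t) = (1/4)t²exp(t) - txexp(t) + x²exp(t)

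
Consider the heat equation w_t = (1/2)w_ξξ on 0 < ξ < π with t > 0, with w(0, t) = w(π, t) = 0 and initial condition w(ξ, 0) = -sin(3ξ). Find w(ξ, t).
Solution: Using separation of variables w = X(ξ)T(t):
Eigenfunctions: sin(nξ), n = 1, 2, 3, ...
General solution: w(ξ, t) = Σ c_n sin(nξ) exp(-n² t/2)
Matching w(ξ,0) = -sin(3ξ) term by term: c_3=-1.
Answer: w(ξ, t) = -exp(-9t/2)sin(3ξ)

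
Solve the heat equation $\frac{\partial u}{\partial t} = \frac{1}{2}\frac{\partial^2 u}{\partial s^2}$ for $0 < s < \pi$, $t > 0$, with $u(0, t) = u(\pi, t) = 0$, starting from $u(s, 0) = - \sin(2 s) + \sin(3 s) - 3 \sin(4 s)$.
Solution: Using separation of variables $u = X(s)T(t)$:
Eigenfunctions: $\sin(ns)$, $n = 1, 2, 3, \ldots$
General solution: $u(s, t) = \sum c_n \sin(ns) e^{-n^2 t/2}$
Matching $u(s,0) = - \sin(2 s) + \sin(3 s) - 3 \sin(4 s)$ term by term: $c_2=-1, c_3=1, c_4=-3$.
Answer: $u(s, t) = - e^{-2 t} \sin(2 s) - 3 e^{-8 t} \sin(4 s) + e^{-9 t/2} \sin(3 s)$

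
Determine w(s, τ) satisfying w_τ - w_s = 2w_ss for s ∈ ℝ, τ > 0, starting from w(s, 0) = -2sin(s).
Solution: Moving frame: η = s + τ, σ = τ, w = u(η,σ), so w_τ = u_σ + u_η and w_ss = u_ηη.
Hence w_τ - w_s = u_σ and the PDE becomes the heat equation u_σ = 2u_ηη on η ∈ ℝ.
Initial data: u(η,0) = w(η,0) = -2sin(η). Each mode sin(nη) decays as exp(-2n²σ) on ℝ, so u(η,σ) = Σ c_n exp(-2n²σ) sin(nη) with c_1=-2: u(η,σ) = -2exp(-2σ)sin(η).
Substituting back: w(s,τ) = u(s + τ, τ).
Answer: w(s, τ) = -2exp(-2τ)sin(s + τ)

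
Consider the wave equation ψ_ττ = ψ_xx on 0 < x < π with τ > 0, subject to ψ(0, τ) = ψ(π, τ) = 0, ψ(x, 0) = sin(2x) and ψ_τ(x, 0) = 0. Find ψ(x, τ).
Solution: Using separation of variables ψ = X(x)T(τ):
Eigenfunctions: sin(nx), n = 1, 2, 3, ...
General solution: ψ(x, τ) = Σ [A_n cos(n τ) + B_n sin(n τ)] sin(nx)
From ψ(x,0) = sin(2x): A_2=1. From ψ_τ(x,0) = 0: all B_n = 0.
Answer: ψ(x, τ) = sin(2x)cos(2τ)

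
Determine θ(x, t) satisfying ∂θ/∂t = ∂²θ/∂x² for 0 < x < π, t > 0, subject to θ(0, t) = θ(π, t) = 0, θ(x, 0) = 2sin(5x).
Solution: Separating variables: θ = Σ c_n exp(-n²t) sin(nx). From θ(x,0) = 2sin(5x): c_5=2.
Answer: θ(x, t) = 2exp(-25t)sin(5x)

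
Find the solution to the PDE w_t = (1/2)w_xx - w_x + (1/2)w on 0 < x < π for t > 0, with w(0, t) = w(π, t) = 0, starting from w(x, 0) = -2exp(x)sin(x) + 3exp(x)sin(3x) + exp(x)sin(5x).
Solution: Substitute w = exp(x)u, i.e. u = exp(-x)w.
By the product rule, w_x = exp(x)(u_x + u), w_xx = exp(x)(u_xx + 2u_x + u), w_t = exp(x)u_t.
Substituting into the PDE and dividing by exp(x): u_t = (1/2)(u_xx + 2u_x + u) - (u_x + u) + (1/2)u.
The lower-order terms cancel, leaving the standard heat equation u_t = (1/2)u_xx.
Initial data for u: u(x,0) = exp(-x)w(x,0) = -2sin(x) + 3sin(3x) + sin(5x). The boundary conditions carry over: u(0,t) = u(π,t) = 0.
Solve for u:
  Using separation of variables u = X(x)T(t):
  Eigenfunctions: sin(nx), n = 1, 2, 3, ...
  General solution: u(x, t) = Σ c_n sin(nx) exp(-n² t/2)
  Matching u(x,0) = -2sin(x) + 3sin(3x) + sin(5x) term by term: c_1=-2, c_3=3, c_5=1.
Hence u(x,t) = -2exp(-t/2)sin(x) + 3exp(-9t/2)sin(3x) + exp(-25t/2)sin(5x).
Transform back: w(x,t) = exp(x)u(x,t).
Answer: w(x, t) = -2exp(-t/2)exp(x)sin(x) + 3exp(-9t/2)exp(x)sin(3x) + exp(-25t/2)exp(x)sin(5x)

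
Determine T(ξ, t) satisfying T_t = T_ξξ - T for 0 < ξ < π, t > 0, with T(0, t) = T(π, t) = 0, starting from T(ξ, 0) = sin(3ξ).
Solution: Substitute T = exp(-t)u, i.e. u = exp(t)T.
By the product rule, T_t = exp(-t)(u_t - u), T_ξξ = exp(-t)u_ξξ.
Substituting into the PDE and dividing by exp(-t): u_t - u = u_ξξ - u.
The lower-order terms cancel, leaving the standard heat equation u_t = u_ξξ.
Initial data for u: u(ξ,0) = T(ξ,0) = sin(3ξ). The boundary conditions carry over: u(0,t) = u(π,t) = 0.
Solve for u:
  Using separation of variables u = X(ξ)G(t):
  Eigenfunctions: sin(nξ), n = 1, 2, 3, ...
  General solution: u(ξ, t) = Σ c_n sin(nξ) exp(-n² t)
  Matching u(ξ,0) = sin(3ξ) term by term: c_3=1.
Hence u(ξ,t) = exp(-9t)sin(3ξ).
Transform back: T(ξ,t) = exp(-t)u(ξ,t).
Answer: T(ξ, t) = exp(-10t)sin(3ξ)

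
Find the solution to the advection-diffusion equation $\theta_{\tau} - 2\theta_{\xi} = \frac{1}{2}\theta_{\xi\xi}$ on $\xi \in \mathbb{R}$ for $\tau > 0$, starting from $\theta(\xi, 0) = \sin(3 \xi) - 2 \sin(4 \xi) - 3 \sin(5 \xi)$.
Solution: Change to a moving frame: let $\eta = \xi + 2\tau$, $\sigma = \tau$ and write $\theta(\xi,\tau) = u(\eta,\sigma)$.
By the chain rule $\theta_{\tau} = u_{\sigma} + 2u_{\eta}$, $\theta_{\xi} = u_{\eta}$, $\theta_{\xi\xi} = u_{\eta\eta}$.
Then $\theta_{\tau} - 2\theta_{\xi} = u_{\sigma}$: the advection term cancels and the PDE becomes the heat equation $u_{\sigma} = \frac{1}{2}u_{\eta\eta}$ on $\eta \in \mathbb{R}$.
Initial data: $u(\eta,0) = \theta(\eta,0) = \sin(3 \eta) - 2 \sin(4 \eta) - 3 \sin(5 \eta)$.
On $\eta \in \mathbb{R}$ each mode satisfies $(\sin(n\eta))'' = -n^2 \sin(n\eta)$, so $e^{-n^2\sigma/2} \sin(n\eta)$ solves the heat equation; by superposition $u(\eta,\sigma) = \sum c_n e^{-n^2\sigma/2} \sin(n\eta)$.
Reading off the coefficients: $c_3=1, c_4=-2, c_5=-3$, so $u(\eta,\sigma) = -2 e^{-8 \sigma} \sin(4 \eta) + e^{-9 \sigma/2} \sin(3 \eta) - 3 e^{-25 \sigma/2} \sin(5 \eta)$.
Substituting back $\eta = \xi + 2\tau$, $\sigma = \tau$: $\theta(\xi,\tau) = u(\xi + 2\tau, \tau)$.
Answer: $\theta(\xi, \tau) = -2 e^{-8 \tau} \sin(8 \tau + 4 \xi) + e^{-9 \tau/2} \sin(6 \tau + 3 \xi) - 3 e^{-25 \tau/2} \sin(10 \tau + 5 \xi)$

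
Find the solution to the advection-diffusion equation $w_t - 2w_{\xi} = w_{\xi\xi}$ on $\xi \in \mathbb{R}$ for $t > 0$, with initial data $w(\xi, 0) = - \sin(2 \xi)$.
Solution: Change to a moving frame: let $\eta = \xi + 2t$, $\sigma = t$ and write $w(\xi,t) = u(\eta,\sigma)$.
By the chain rule $w_t = u_{\sigma} + 2u_{\eta}$, $w_{\xi} = u_{\eta}$, $w_{\xi\xi} = u_{\eta\eta}$.
Then $w_t - 2w_{\xi} = u_{\sigma}$: the advection term cancels and the PDE becomes the heat equation $u_{\sigma} = u_{\eta\eta}$ on $\eta \in \mathbb{R}$.
Initial data: $u(\eta,0) = w(\eta,0) = - \sin(2 \eta)$.
On $\eta \in \mathbb{R}$ each mode satisfies $(\sin(n\eta))'' = -n^2 \sin(n\eta)$, so $e^{-n^2\sigma} \sin(n\eta)$ solves the heat equation; by superposition $u(\eta,\sigma) = \sum c_n e^{-n^2\sigma} \sin(n\eta)$.
Reading off the coefficients: $c_2=-1$, so $u(\eta,\sigma) = - e^{-4 \sigma} \sin(2 \eta)$.
Substituting back $\eta = \xi + 2t$, $\sigma = t$: $w(\xi,t) = u(\xi + 2t, t)$.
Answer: $w(\xi, t) = - e^{-4 t} \sin(2 \xi + 4 t)$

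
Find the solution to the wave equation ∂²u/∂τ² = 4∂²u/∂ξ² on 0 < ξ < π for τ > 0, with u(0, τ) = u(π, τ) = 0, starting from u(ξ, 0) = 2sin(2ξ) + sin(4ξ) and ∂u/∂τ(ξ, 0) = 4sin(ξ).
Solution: Separating variables: u = Σ [A_n cos(ω_n τ) + B_n sin(ω_n τ)] sin(nξ), ω_n = 2n. From ICs (B_n = velocity coefficient / ω_n): A_2=2, A_4=1, B_1=2.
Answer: u(ξ, τ) = 2sin(ξ)sin(2τ) + 2sin(2ξ)cos(4τ) + sin(4ξ)cos(8τ)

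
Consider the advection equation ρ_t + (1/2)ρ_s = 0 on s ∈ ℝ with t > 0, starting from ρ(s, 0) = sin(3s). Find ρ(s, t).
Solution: By method of characteristics (waves move right with speed 1/2):
Along characteristics s - (1/2)t = const, ρ is constant, so ρ(s,t) = f(s - (1/2)t) with f = ρ(·, 0).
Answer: ρ(s, t) = sin(3s - 3t/2)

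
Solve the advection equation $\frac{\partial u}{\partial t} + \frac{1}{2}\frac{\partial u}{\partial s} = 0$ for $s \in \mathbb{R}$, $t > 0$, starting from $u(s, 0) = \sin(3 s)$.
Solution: By method of characteristics (waves move right with speed 1/2):
Along characteristics $s - \frac{1}{2}t =$ const, $u$ is constant, so $u(s,t) = f(s - \frac{1}{2}t)$ with $f = u( \cdot , 0)$.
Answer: $u(s, t) = \sin(3 s - 3 t/2)$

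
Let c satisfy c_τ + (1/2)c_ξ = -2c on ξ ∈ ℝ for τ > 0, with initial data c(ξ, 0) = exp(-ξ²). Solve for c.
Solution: Substitute c = exp(-2τ)u, i.e. u = exp(2τ)c.
By the product rule, c_τ = exp(-2τ)(u_τ - 2u), c_ξ = exp(-2τ)u_ξ.
Substituting into the PDE and dividing by exp(-2τ): u_τ - 2u + (1/2)u_ξ = -2u.
The lower-order terms cancel, leaving the standard advection equation u_τ + (1/2)u_ξ = 0.
Initial data for u: u(ξ,0) = c(ξ,0) = exp(-ξ²).
Solve for u:
  By method of characteristics (waves move right with speed 1/2):
  Along characteristics ξ - (1/2)τ = const, u is constant, so u(ξ,τ) = f(ξ - (1/2)τ) with f = u(·, 0).
Hence u(ξ,τ) = exp(-(ξ - τ/2)²).
Transform back: c(ξ,τ) = exp(-2τ)u(ξ,τ).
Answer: c(ξ, τ) = exp(-2τ)exp(-(ξ - τ/2)²)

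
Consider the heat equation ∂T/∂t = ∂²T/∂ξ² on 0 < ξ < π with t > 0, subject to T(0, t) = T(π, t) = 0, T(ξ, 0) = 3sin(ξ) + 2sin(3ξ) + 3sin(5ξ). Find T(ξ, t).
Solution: Using separation of variables T = X(ξ)G(t):
Eigenfunctions: sin(nξ), n = 1, 2, 3, ...
General solution: T(ξ, t) = Σ c_n sin(nξ) exp(-n² t)
Matching T(ξ,0) = 3sin(ξ) + 2sin(3ξ) + 3sin(5ξ) term by term: c_1=3, c_3=2, c_5=3.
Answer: T(ξ, t) = 3exp(-t)sin(ξ) + 2exp(-9t)sin(3ξ) + 3exp(-25t)sin(5ξ)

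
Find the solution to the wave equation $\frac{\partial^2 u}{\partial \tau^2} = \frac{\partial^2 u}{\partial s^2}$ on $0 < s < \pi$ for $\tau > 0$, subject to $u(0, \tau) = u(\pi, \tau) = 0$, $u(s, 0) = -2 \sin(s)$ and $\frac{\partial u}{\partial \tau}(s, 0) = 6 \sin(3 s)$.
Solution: Using separation of variables $u = X(s)T(\tau)$:
Eigenfunctions: $\sin(ns)$, $n = 1, 2, 3, \ldots$
General solution: $u(s, \tau) = \sum [A_n \cos(n \tau) + B_n \sin(n \tau)] \sin(ns)$
From $u(s,0) = -2 \sin(s)$: $A_1=-2$. From $u_{\tau}(s,0) = 6 \sin(3 s)$, using $u_{\tau}(s,0) = \sum \omega_n B_n \sin(ns)$ with $\omega_n = n$: $B_3 = 6/3 = 2$.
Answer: $u(s, \tau) = 2 \sin(3 \tau) \sin(3 s) - 2 \sin(s) \cos(\tau)$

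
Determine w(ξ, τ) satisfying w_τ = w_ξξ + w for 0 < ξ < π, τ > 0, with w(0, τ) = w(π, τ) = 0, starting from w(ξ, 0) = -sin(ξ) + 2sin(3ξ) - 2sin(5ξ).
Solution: Substitute w = exp(τ)u, i.e. u = exp(-τ)w.
By the product rule, w_τ = exp(τ)(u_τ + u), w_ξξ = exp(τ)u_ξξ.
Substituting into the PDE and dividing by exp(τ): u_τ + u = u_ξξ + u.
The lower-order terms cancel, leaving the standard heat equation u_τ = u_ξξ.
Initial data for u: u(ξ,0) = w(ξ,0) = -sin(ξ) + 2sin(3ξ) - 2sin(5ξ). The boundary conditions carry over: u(0,τ) = u(π,τ) = 0.
Solve for u:
  Using separation of variables u = X(ξ)T(τ):
  Eigenfunctions: sin(nξ), n = 1, 2, 3, ...
  General solution: u(ξ, τ) = Σ c_n sin(nξ) exp(-n² τ)
  Matching u(ξ,0) = -sin(ξ) + 2sin(3ξ) - 2sin(5ξ) term by term: c_1=-1, c_3=2, c_5=-2.
Hence u(ξ,τ) = -exp(-τ)sin(ξ) + 2exp(-9τ)sin(3ξ) - 2exp(-25τ)sin(5ξ).
Transform back: w(ξ,τ) = exp(τ)u(ξ,τ).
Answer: w(ξ, τ) = -sin(ξ) + 2exp(-8τ)sin(3ξ) - 2exp(-24τ)sin(5ξ)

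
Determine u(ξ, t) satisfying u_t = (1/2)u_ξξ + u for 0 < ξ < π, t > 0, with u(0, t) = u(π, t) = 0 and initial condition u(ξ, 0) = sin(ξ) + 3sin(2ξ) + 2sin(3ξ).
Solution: Substitute u = exp(t)w.
Then u_t = exp(t)(w_t + w), u_ξξ = exp(t)w_ξξ; substituting and dividing by exp(t), the lower-order terms cancel: w_t = (1/2)w_ξξ (standard heat equation).
Data for w: w(ξ,0) = u(ξ,0) = sin(ξ) + 3sin(2ξ) + 2sin(3ξ). The boundary conditions carry over: w(0,t) = w(π,t) = 0.
Separating variables: w = Σ c_n exp(-n²t/2) sin(nξ). From w(ξ,0) = sin(ξ) + 3sin(2ξ) + 2sin(3ξ): c_1=1, c_2=3, c_3=2.
So w(ξ,t) = 3exp(-2t)sin(2ξ) + exp(-t/2)sin(ξ) + 2exp(-9t/2)sin(3ξ), and u(ξ,t) = exp(t)w(ξ,t).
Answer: u(ξ, t) = exp(t/2)sin(ξ) + 3exp(-t)sin(2ξ) + 2exp(-7t/2)sin(3ξ)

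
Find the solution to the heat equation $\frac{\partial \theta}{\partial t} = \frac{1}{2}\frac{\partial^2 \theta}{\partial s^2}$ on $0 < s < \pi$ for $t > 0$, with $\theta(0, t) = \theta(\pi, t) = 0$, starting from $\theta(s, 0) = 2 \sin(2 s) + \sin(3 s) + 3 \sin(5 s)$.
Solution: Separating variables: $\theta = \sum c_n e^{-n^2t/2} \sin(ns)$. From $\theta(s,0) = 2 \sin(2 s) + \sin(3 s) + 3 \sin(5 s)$: $c_2=2, c_3=1, c_5=3$.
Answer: $\theta(s, t) = 2 e^{-2 t} \sin(2 s) + e^{-9 t/2} \sin(3 s) + 3 e^{-25 t/2} \sin(5 s)$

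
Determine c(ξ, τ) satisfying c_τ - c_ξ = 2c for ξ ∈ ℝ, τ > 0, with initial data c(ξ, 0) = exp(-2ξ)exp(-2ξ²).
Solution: Substitute c = exp(-2ξ)u, i.e. u = exp(2ξ)c.
By the product rule, c_ξ = exp(-2ξ)(u_ξ - 2u), c_τ = exp(-2ξ)u_τ.
Substituting into the PDE and dividing by exp(-2ξ): u_τ - (u_ξ - 2u) = 2u.
The lower-order terms cancel, leaving the standard advection equation u_τ - u_ξ = 0.
Initial data for u: u(ξ,0) = exp(2ξ)c(ξ,0) = exp(-2ξ²).
Solve for u:
  By method of characteristics (waves move left with speed 1):
  Along characteristics ξ + τ = const, u is constant, so u(ξ,τ) = f(ξ + τ) with f = u(·, 0).
Hence u(ξ,τ) = exp(-2(ξ + τ)²).
Transform back: c(ξ,τ) = exp(-2ξ)u(ξ,τ).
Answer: c(ξ, τ) = exp(-2ξ)exp(-2(ξ + τ)²)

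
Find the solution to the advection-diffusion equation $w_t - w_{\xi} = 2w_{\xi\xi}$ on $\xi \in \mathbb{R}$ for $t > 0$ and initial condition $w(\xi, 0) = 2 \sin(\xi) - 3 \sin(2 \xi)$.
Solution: Moving frame: $\eta = \xi + t$, $\sigma = t$, $w = u(\eta,\sigma)$, so $w_t = u_{\sigma} + u_{\eta}$ and $w_{\xi\xi} = u_{\eta\eta}$.
Hence $w_t - w_{\xi} = u_{\sigma}$ and the PDE becomes the heat equation $u_{\sigma} = 2u_{\eta\eta}$ on $\eta \in \mathbb{R}$.
Initial data: $u(\eta,0) = w(\eta,0) = 2 \sin(\eta) - 3 \sin(2 \eta)$. Each mode $\sin(n\eta)$ decays as $e^{-2n^2\sigma}$ on $\mathbb{R}$, so $u(\eta,\sigma) = \sum c_n e^{-2n^2\sigma} \sin(n\eta)$ with $c_1=2, c_2=-3$: $u(\eta,\sigma) = 2 e^{-2 \sigma} \sin(\eta) - 3 e^{-8 \sigma} \sin(2 \eta)$.
Substituting back: $w(\xi,t) = u(\xi + t, t)$.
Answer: $w(\xi, t) = 2 e^{-2 t} \sin(\xi + t) - 3 e^{-8 t} \sin(2 \xi + 2 t)$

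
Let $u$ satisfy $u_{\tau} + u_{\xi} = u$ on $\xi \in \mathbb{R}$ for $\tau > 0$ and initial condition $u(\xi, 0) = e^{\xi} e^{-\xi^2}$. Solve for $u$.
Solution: Substitute $u = e^{\xi}w$.
Then $u_{\xi} = e^{\xi}(w_{\xi} + w)$, $u_{\tau} = e^{\xi}w_{\tau}$; substituting and dividing by $e^{\xi}$, the lower-order terms cancel: $w_{\tau} + w_{\xi} = 0$ (standard advection equation).
Data for $w$: $w(\xi,0) = e^{-\xi}u(\xi,0) = e^{-\xi^2}$.
By characteristics ($d\xi/d\tau = 1$), $w(\xi,\tau) = f(\xi - \tau)$ with $f = w( \cdot , 0)$.
So $w(\xi,\tau) = e^{-(\xi - \tau)^2}$, and $u(\xi,\tau) = e^{\xi}w(\xi,\tau)$.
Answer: $u(\xi, \tau) = e^{\xi} e^{-(-\tau + \xi)^2}$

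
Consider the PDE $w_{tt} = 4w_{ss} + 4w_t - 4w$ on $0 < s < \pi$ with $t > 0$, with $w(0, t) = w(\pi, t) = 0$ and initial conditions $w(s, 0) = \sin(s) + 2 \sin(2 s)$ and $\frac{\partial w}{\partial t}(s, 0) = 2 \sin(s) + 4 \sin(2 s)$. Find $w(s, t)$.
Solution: Substitute $w = e^{2t}u$.
Then $w_t = e^{2t}(u_t + 2u)$, $w_{tt} = e^{2t}(u_{tt} + 4u_t + 4u)$, $w_{ss} = e^{2t}u_{ss}$; substituting and dividing by $e^{2t}$, the lower-order terms cancel: $u_{tt} = 4u_{ss}$ (standard wave equation).
Data for $u$: $u(s,0) = w(s,0) = \sin(s) + 2 \sin(2 s)$; $u_t(s,0) = w_t(s,0) - 2w(s,0) = 0$. The boundary conditions carry over: $u(0,t) = u(\pi,t) = 0$.
Separating variables: $u = \sum [A_n \cos(\omega_n t) + B_n \sin(\omega_n t)] \sin(ns)$, $\omega_n = 2n$. From ICs: $A_1=1, A_2=2$.
So $u(s,t) = \sin(s) \cos(2 t) + 2 \sin(2 s) \cos(4 t)$, and $w(s,t) = e^{2t}u(s,t)$.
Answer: $w(s, t) = e^{2 t} \sin(s) \cos(2 t) + 2 e^{2 t} \sin(2 s) \cos(4 t)$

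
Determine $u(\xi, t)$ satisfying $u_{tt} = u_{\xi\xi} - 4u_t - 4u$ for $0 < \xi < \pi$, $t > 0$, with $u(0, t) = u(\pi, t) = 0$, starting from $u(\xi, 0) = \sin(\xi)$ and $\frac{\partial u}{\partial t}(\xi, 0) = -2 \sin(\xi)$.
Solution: Substitute $u = e^{-2t}w$.
Then $u_t = e^{-2t}(w_t - 2w)$, $u_{tt} = e^{-2t}(w_{tt} - 4w_t + 4w)$, $u_{\xi\xi} = e^{-2t}w_{\xi\xi}$; substituting and dividing by $e^{-2t}$, the lower-order terms cancel: $w_{tt} = w_{\xi\xi}$ (standard wave equation).
Data for $w$: $w(\xi,0) = u(\xi,0) = \sin(\xi)$; $w_t(\xi,0) = u_t(\xi,0) + 2u(\xi,0) = 0$. The boundary conditions carry over: $w(0,t) = w(\pi,t) = 0$.
Separating variables: $w = \sum [A_n \cos(\omega_n t) + B_n \sin(\omega_n t)] \sin(n\xi)$, $\omega_n = n$. From ICs: $A_1=1$.
So $w(\xi,t) = \sin(\xi) \cos(t)$, and $u(\xi,t) = e^{-2t}w(\xi,t)$.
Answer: $u(\xi, t) = e^{-2 t} \sin(\xi) \cos(t)$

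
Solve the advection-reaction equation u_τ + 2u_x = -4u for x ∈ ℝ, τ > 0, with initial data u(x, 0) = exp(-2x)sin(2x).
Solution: Substitute u = exp(-2x)w, i.e. w = exp(2x)u.
By the product rule, u_x = exp(-2x)(w_x - 2w), u_τ = exp(-2x)w_τ.
Substituting into the PDE and dividing by exp(-2x): w_τ + 2(w_x - 2w) = -4w.
The lower-order terms cancel, leaving the standard advection equation w_τ + 2w_x = 0.
Initial data for w: w(x,0) = exp(2x)u(x,0) = sin(2x).
Solve for w:
  By method of characteristics (waves move right with speed 2):
  Along characteristics x - 2τ = const, w is constant, so w(x,τ) = f(x - 2τ) with f = w(·, 0).
Hence w(x,τ) = sin(2x - 4τ).
Transform back: u(x,τ) = exp(-2x)w(x,τ).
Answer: u(x, τ) = exp(-2x)sin(2x - 4τ)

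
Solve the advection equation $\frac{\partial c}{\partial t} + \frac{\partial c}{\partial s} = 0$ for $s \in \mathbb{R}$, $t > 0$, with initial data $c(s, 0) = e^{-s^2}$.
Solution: By method of characteristics (waves move right with speed 1):
Along characteristics $s - t =$ const, $c$ is constant, so $c(s,t) = f(s - t)$ with $f = c( \cdot , 0)$.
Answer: $c(s, t) = e^{-(s - t)^2}$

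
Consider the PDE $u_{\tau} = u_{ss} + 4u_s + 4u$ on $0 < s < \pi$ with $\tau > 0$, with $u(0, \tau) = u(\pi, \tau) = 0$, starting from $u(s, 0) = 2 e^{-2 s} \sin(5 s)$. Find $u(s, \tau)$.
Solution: Substitute $u = e^{-2s}w$.
Then $u_s = e^{-2s}(w_s - 2w)$, $u_{ss} = e^{-2s}(w_{ss} - 4w_s + 4w)$, $u_{\tau} = e^{-2s}w_{\tau}$; substituting and dividing by $e^{-2s}$, the lower-order terms cancel: $w_{\tau} = w_{ss}$ (standard heat equation).
Data for $w$: $w(s,0) = e^{2s}u(s,0) = 2 \sin(5 s)$. The boundary conditions carry over: $w(0,\tau) = w(\pi,\tau) = 0$.
Separating variables: $w = \sum c_n e^{-n^2\tau} \sin(ns)$. From $w(s,0) = 2 \sin(5 s)$: $c_5=2$.
So $w(s,\tau) = 2 e^{-25 \tau} \sin(5 s)$, and $u(s,\tau) = e^{-2s}w(s,\tau)$.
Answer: $u(s, \tau) = 2 e^{-25 \tau} e^{-2 s} \sin(5 s)$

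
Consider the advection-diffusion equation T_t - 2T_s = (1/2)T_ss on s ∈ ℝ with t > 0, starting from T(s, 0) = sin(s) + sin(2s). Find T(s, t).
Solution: Change to a moving frame: let η = s + 2t, σ = t and write T(s,t) = u(η,σ).
By the chain rule T_t = u_σ + 2u_η, T_s = u_η, T_ss = u_ηη.
Then T_t - 2T_s = u_σ: the advection term cancels and the PDE becomes the heat equation u_σ = (1/2)u_ηη on η ∈ ℝ.
Initial data: u(η,0) = T(η,0) = sin(η) + sin(2η).
On η ∈ ℝ each mode satisfies (sin(nη))″ = -n² sin(nη), so exp(-n²σ/2) sin(nη) solves the heat equation; by superposition u(η,σ) = Σ c_n exp(-n²σ/2) sin(nη).
Reading off the coefficients: c_1=1, c_2=1, so u(η,σ) = exp(-2σ)sin(2η) + exp(-σ/2)sin(η).
Substituting back η = s + 2t, σ = t: T(s,t) = u(s + 2t, t).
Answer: T(s, t) = exp(-2t)sin(2s + 4t) + exp(-t/2)sin(s + 2t)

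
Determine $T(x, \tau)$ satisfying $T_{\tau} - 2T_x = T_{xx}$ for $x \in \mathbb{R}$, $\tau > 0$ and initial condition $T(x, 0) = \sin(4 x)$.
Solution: Change to a moving frame: let $\eta = x + 2\tau$, $\sigma = \tau$ and write $T(x,\tau) = u(\eta,\sigma)$.
By the chain rule $T_{\tau} = u_{\sigma} + 2u_{\eta}$, $T_x = u_{\eta}$, $T_{xx} = u_{\eta\eta}$.
Then $T_{\tau} - 2T_x = u_{\sigma}$: the advection term cancels and the PDE becomes the heat equation $u_{\sigma} = u_{\eta\eta}$ on $\eta \in \mathbb{R}$.
Initial data: $u(\eta,0) = T(\eta,0) = \sin(4 \eta)$.
On $\eta \in \mathbb{R}$ each mode satisfies $(\sin(n\eta))'' = -n^2 \sin(n\eta)$, so $e^{-n^2\sigma} \sin(n\eta)$ solves the heat equation; by superposition $u(\eta,\sigma) = \sum c_n e^{-n^2\sigma} \sin(n\eta)$.
Reading off the coefficients: $c_4=1$, so $u(\eta,\sigma) = e^{-16 \sigma} \sin(4 \eta)$.
Substituting back $\eta = x + 2\tau$, $\sigma = \tau$: $T(x,\tau) = u(x + 2\tau, \tau)$.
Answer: $T(x, \tau) = e^{-16 \tau} \sin(8 \tau + 4 x)$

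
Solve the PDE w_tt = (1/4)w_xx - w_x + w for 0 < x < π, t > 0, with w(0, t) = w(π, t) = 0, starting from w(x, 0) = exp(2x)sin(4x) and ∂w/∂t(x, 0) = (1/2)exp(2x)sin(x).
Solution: Substitute w = exp(2x)u, i.e. u = exp(-2x)w.
By the product rule, w_x = exp(2x)(u_x + 2u), w_xx = exp(2x)(u_xx + 4u_x + 4u), w_tt = exp(2x)u_tt.
Substituting into the PDE and dividing by exp(2x): u_tt = (1/4)(u_xx + 4u_x + 4u) - (u_x + 2u) + u.
The lower-order terms cancel, leaving the standard wave equation u_tt = (1/4)u_xx.
Initial data for u: u(x,0) = exp(-2x)w(x,0) = sin(4x); u_t(x,0) = exp(-2x)w_t(x,0) = (1/2)sin(x). The boundary conditions carry over: u(0,t) = u(π,t) = 0.
Solve for u:
  Using separation of variables u = X(x)T(t):
  Eigenfunctions: sin(nx), n = 1, 2, 3, ...
  General solution: u(x, t) = Σ [A_n cos(n t/2) + B_n sin(n t/2)] sin(nx)
  From u(x,0) = sin(4x): A_4=1. From u_t(x,0) = (1/2)sin(x), using u_t(x,0) = Σ ω_n B_n sin(nx) with ω_n = n/2: B_1 = (1/2)/(1/2) = 1.
Hence u(x,t) = sin(t/2)sin(x) + sin(4x)cos(2t).
Transform back: w(x,t) = exp(2x)u(x,t).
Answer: w(x, t) = exp(2x)sin(t/2)sin(x) + exp(2x)sin(4x)cos(2t)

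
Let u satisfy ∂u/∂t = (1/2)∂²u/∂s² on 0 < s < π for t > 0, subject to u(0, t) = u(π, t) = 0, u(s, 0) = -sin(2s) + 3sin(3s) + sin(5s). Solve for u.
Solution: Separating variables: u = Σ c_n exp(-n²t/2) sin(ns). From u(s,0) = -sin(2s) + 3sin(3s) + sin(5s): c_2=-1, c_3=3, c_5=1.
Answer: u(s, t) = -exp(-2t)sin(2s) + 3exp(-9t/2)sin(3s) + exp(-25t/2)sin(5s)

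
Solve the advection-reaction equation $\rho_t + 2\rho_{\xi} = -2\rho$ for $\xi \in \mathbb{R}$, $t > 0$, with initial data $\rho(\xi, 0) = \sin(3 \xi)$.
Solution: Substitute $\rho = e^{-2t}u$, i.e. $u = e^{2t}\rho$.
By the product rule, $\rho_t = e^{-2t}(u_t - 2u)$, $\rho_{\xi} = e^{-2t}u_{\xi}$.
Substituting into the PDE and dividing by $e^{-2t}$: $u_t - 2u + 2u_{\xi} = -2u$.
The lower-order terms cancel, leaving the standard advection equation $u_t + 2u_{\xi} = 0$.
Initial data for $u$: $u(\xi,0) = \rho(\xi,0) = \sin(3 \xi)$.
Solve for $u$:
  By method of characteristics (waves move right with speed 2):
  Along characteristics $\xi - 2t =$ const, $u$ is constant, so $u(\xi,t) = f(\xi - 2t)$ with $f = u( \cdot , 0)$.
Hence $u(\xi,t) = - \sin(6 t - 3 \xi)$.
Transform back: $\rho(\xi,t) = e^{-2t}u(\xi,t)$.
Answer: $\rho(\xi, t) = e^{-2 t} \sin(3 \xi - 6 t)$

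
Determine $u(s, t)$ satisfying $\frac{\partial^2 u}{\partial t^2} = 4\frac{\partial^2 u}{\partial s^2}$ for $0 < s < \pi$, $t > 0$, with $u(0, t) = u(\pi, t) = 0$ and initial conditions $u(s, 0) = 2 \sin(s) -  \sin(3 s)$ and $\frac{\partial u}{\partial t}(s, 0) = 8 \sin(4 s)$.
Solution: Separating variables: $u = \sum [A_n \cos(\omega_n t) + B_n \sin(\omega_n t)] \sin(ns)$, $\omega_n = 2n$. From ICs ($B_n$ = velocity coefficient / $\omega_n$): $A_1=2, A_3=-1, B_4=1$.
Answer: $u(s, t) = 2 \sin(s) \cos(2 t) -  \sin(3 s) \cos(6 t) + \sin(4 s) \sin(8 t)$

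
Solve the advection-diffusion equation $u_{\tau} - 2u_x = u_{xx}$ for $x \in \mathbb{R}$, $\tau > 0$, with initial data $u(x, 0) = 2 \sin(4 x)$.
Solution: Change to a moving frame: let $\eta = x + 2\tau$, $\sigma = \tau$ and write $u(x,\tau) = w(\eta,\sigma)$.
By the chain rule $u_{\tau} = w_{\sigma} + 2w_{\eta}$, $u_x = w_{\eta}$, $u_{xx} = w_{\eta\eta}$.
Then $u_{\tau} - 2u_x = w_{\sigma}$: the advection term cancels and the PDE becomes the heat equation $w_{\sigma} = w_{\eta\eta}$ on $\eta \in \mathbb{R}$.
Initial data: $w(\eta,0) = u(\eta,0) = 2 \sin(4 \eta)$.
On $\eta \in \mathbb{R}$ each mode satisfies $(\sin(n\eta))'' = -n^2 \sin(n\eta)$, so $e^{-n^2\sigma} \sin(n\eta)$ solves the heat equation; by superposition $w(\eta,\sigma) = \sum c_n e^{-n^2\sigma} \sin(n\eta)$.
Reading off the coefficients: $c_4=2$, so $w(\eta,\sigma) = 2 e^{-16 \sigma} \sin(4 \eta)$.
Substituting back $\eta = x + 2\tau$, $\sigma = \tau$: $u(x,\tau) = w(x + 2\tau, \tau)$.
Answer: $u(x, \tau) = 2 e^{-16 \tau} \sin(8 \tau + 4 x)$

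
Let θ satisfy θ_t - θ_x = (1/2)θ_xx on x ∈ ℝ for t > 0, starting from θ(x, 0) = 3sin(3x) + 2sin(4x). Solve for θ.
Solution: Change to a moving frame: let η = x + t, σ = t and write θ(x,t) = u(η,σ).
By the chain rule θ_t = u_σ + u_η, θ_x = u_η, θ_xx = u_ηη.
Then θ_t - θ_x = u_σ: the advection term cancels and the PDE becomes the heat equation u_σ = (1/2)u_ηη on η ∈ ℝ.
Initial data: u(η,0) = θ(η,0) = 3sin(3η) + 2sin(4η).
On η ∈ ℝ each mode satisfies (sin(nη))″ = -n² sin(nη), so exp(-n²σ/2) sin(nη) solves the heat equation; by superposition u(η,σ) = Σ c_n exp(-n²σ/2) sin(nη).
Reading off the coefficients: c_3=3, c_4=2, so u(η,σ) = 2exp(-8σ)sin(4η) + 3exp(-9σ/2)sin(3η).
Substituting back η = x + t, σ = t: θ(x,t) = u(x + t, t).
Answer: θ(x, t) = 2exp(-8t)sin(4t + 4x) + 3exp(-9t/2)sin(3t + 3x)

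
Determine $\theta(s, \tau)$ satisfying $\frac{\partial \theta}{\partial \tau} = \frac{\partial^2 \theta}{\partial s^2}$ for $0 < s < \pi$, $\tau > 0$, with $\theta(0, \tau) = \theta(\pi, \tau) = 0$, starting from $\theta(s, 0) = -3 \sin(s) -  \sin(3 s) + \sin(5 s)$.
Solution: Using separation of variables $\theta = X(s)G(\tau)$:
Eigenfunctions: $\sin(ns)$, $n = 1, 2, 3, \ldots$
General solution: $\theta(s, \tau) = \sum c_n \sin(ns) e^{-n^2 \tau}$
Matching $\theta(s,0) = -3 \sin(s) - \sin(3 s) + \sin(5 s)$ term by term: $c_1=-3, c_3=-1, c_5=1$.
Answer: $\theta(s, \tau) = -3 e^{-\tau} \sin(s) -  e^{-9 \tau} \sin(3 s) + e^{-25 \tau} \sin(5 s)$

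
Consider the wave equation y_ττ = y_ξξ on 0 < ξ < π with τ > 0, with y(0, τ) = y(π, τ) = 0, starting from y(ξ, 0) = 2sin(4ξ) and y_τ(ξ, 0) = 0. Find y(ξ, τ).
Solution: Separating variables: y = Σ [A_n cos(ω_n τ) + B_n sin(ω_n τ)] sin(nξ), ω_n = n. From ICs: A_4=2.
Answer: y(ξ, τ) = 2sin(4ξ)cos(4τ)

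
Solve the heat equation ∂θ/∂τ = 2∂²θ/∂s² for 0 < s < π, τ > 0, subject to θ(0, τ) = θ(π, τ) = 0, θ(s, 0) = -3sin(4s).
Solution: Using separation of variables θ = X(s)G(τ):
Eigenfunctions: sin(ns), n = 1, 2, 3, ...
General solution: θ(s, τ) = Σ c_n sin(ns) exp(-2n² τ)
Matching θ(s,0) = -3sin(4s) term by term: c_4=-3.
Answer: θ(s, τ) = -3exp(-32τ)sin(4s)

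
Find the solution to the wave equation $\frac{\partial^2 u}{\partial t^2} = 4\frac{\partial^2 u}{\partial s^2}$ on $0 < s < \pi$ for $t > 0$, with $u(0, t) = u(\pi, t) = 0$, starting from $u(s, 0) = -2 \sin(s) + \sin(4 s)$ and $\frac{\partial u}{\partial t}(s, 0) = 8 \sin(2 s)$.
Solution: Separating variables: $u = \sum [A_n \cos(\omega_n t) + B_n \sin(\omega_n t)] \sin(ns)$, $\omega_n = 2n$. From ICs ($B_n$ = velocity coefficient / $\omega_n$): $A_1=-2, A_4=1, B_2=2$.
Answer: $u(s, t) = -2 \sin(s) \cos(2 t) + 2 \sin(2 s) \sin(4 t) + \sin(4 s) \cos(8 t)$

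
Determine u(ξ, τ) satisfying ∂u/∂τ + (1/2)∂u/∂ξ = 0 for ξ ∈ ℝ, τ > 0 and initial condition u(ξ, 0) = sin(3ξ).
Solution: By characteristics (dξ/dτ = 1/2), u(ξ,τ) = f(ξ - (1/2)τ) with f = u(·, 0).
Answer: u(ξ, τ) = sin(3ξ - 3τ/2)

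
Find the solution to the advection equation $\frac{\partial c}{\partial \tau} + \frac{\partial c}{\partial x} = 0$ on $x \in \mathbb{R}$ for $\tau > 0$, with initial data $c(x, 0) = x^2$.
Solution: By method of characteristics (waves move right with speed 1):
Along characteristics $x - \tau =$ const, $c$ is constant, so $c(x,\tau) = f(x - \tau)$ with $f = c( \cdot , 0)$.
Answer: $c(x, \tau) = \tau^2 - 2 \tau x + x^2$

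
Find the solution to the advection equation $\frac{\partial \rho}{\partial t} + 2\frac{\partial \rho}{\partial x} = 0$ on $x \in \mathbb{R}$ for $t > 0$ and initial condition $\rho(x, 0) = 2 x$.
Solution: By method of characteristics (waves move right with speed 2):
Along characteristics $x - 2t =$ const, $\rho$ is constant, so $\rho(x,t) = f(x - 2t)$ with $f = \rho( \cdot , 0)$.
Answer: $\rho(x, t) = -4 t + 2 x$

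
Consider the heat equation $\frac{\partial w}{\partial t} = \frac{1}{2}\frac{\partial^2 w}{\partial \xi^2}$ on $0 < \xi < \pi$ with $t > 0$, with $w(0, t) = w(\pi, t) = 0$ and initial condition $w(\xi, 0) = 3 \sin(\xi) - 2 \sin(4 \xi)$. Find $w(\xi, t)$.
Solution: Using separation of variables $w = X(\xi)T(t)$:
Eigenfunctions: $\sin(n\xi)$, $n = 1, 2, 3, \ldots$
General solution: $w(\xi, t) = \sum c_n \sin(n\xi) e^{-n^2 t/2}$
Matching $w(\xi,0) = 3 \sin(\xi) - 2 \sin(4 \xi)$ term by term: $c_1=3, c_4=-2$.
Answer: $w(\xi, t) = -2 e^{-8 t} \sin(4 \xi) + 3 e^{-t/2} \sin(\xi)$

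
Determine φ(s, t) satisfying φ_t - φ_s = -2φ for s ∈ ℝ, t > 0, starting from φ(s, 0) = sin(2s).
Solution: Substitute φ = exp(-2t)u.
Then φ_t = exp(-2t)(u_t - 2u), φ_s = exp(-2t)u_s; substituting and dividing by exp(-2t), the lower-order terms cancel: u_t - u_s = 0 (standard advection equation).
Data for u: u(s,0) = φ(s,0) = sin(2s).
By characteristics (ds/dt = -1), u(s,t) = f(s + t) with f = u(·, 0).
So u(s,t) = sin(2s + 2t), and φ(s,t) = exp(-2t)u(s,t).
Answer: φ(s, t) = exp(-2t)sin(2s + 2t)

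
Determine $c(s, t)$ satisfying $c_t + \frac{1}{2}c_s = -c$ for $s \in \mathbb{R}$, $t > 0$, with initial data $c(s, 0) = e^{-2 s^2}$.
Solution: Substitute $c = e^{-t}u$, i.e. $u = e^{t}c$.
By the product rule, $c_t = e^{-t}(u_t - u)$, $c_s = e^{-t}u_s$.
Substituting into the PDE and dividing by $e^{-t}$: $u_t - u + \frac{1}{2}u_s = -u$.
The lower-order terms cancel, leaving the standard advection equation $u_t + \frac{1}{2}u_s = 0$.
Initial data for $u$: $u(s,0) = c(s,0) = e^{-2 s^2}$.
Solve for $u$:
  By method of characteristics (waves move right with speed 1/2):
  Along characteristics $s - \frac{1}{2}t =$ const, $u$ is constant, so $u(s,t) = f(s - \frac{1}{2}t)$ with $f = u( \cdot , 0)$.
Hence $u(s,t) = e^{-2 (s - t/2)^2}$.
Transform back: $c(s,t) = e^{-t}u(s,t)$.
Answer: $c(s, t) = e^{-t} e^{-2 (s - t/2)^2}$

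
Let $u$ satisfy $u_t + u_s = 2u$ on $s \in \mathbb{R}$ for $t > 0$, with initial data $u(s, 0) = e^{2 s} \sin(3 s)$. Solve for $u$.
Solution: Substitute $u = e^{2s}w$, i.e. $w = e^{-2s}u$.
By the product rule, $u_s = e^{2s}(w_s + 2w)$, $u_t = e^{2s}w_t$.
Substituting into the PDE and dividing by $e^{2s}$: $w_t + (w_s + 2w) = 2w$.
The lower-order terms cancel, leaving the standard advection equation $w_t + w_s = 0$.
Initial data for $w$: $w(s,0) = e^{-2s}u(s,0) = \sin(3 s)$.
Solve for $w$:
  By method of characteristics (waves move right with speed 1):
  Along characteristics $s - t =$ const, $w$ is constant, so $w(s,t) = f(s - t)$ with $f = w( \cdot , 0)$.
Hence $w(s,t) = \sin(3 s - 3 t)$.
Transform back: $u(s,t) = e^{2s}w(s,t)$.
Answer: $u(s, t) = e^{2 s} \sin(3 s - 3 t)$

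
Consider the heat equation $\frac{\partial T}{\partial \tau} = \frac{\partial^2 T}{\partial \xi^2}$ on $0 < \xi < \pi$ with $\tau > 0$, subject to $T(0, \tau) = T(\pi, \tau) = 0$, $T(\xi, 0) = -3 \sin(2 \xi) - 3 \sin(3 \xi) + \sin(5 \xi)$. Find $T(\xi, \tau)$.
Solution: Separating variables: $T = \sum c_n e^{-n^2\tau} \sin(n\xi)$. From $T(\xi,0) = -3 \sin(2 \xi) - 3 \sin(3 \xi) + \sin(5 \xi)$: $c_2=-3, c_3=-3, c_5=1$.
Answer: $T(\xi, \tau) = -3 e^{-4 \tau} \sin(2 \xi) - 3 e^{-9 \tau} \sin(3 \xi) + e^{-25 \tau} \sin(5 \xi)$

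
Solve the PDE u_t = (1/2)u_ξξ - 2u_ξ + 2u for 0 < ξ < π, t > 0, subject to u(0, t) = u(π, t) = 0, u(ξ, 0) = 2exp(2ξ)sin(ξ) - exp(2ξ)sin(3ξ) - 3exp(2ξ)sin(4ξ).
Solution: Substitute u = exp(2ξ)w, i.e. w = exp(-2ξ)u.
By the product rule, u_ξ = exp(2ξ)(w_ξ + 2w), u_ξξ = exp(2ξ)(w_ξξ + 4w_ξ + 4w), u_t = exp(2ξ)w_t.
Substituting into the PDE and dividing by exp(2ξ): w_t = (1/2)(w_ξξ + 4w_ξ + 4w) - 2(w_ξ + 2w) + 2w.
The lower-order terms cancel, leaving the standard heat equation w_t = (1/2)w_ξξ.
Initial data for w: w(ξ,0) = exp(-2ξ)u(ξ,0) = 2sin(ξ) - sin(3ξ) - 3sin(4ξ). The boundary conditions carry over: w(0,t) = w(π,t) = 0.
Solve for w:
  Using separation of variables w = X(ξ)T(t):
  Eigenfunctions: sin(nξ), n = 1, 2, 3, ...
  General solution: w(ξ, t) = Σ c_n sin(nξ) exp(-n² t/2)
  Matching w(ξ,0) = 2sin(ξ) - sin(3ξ) - 3sin(4ξ) term by term: c_1=2, c_3=-1, c_4=-3.
Hence w(ξ,t) = -3exp(-8t)sin(4ξ) + 2exp(-t/2)sin(ξ) - exp(-9t/2)sin(3ξ).
Transform back: u(ξ,t) = exp(2ξ)w(ξ,t).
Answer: u(ξ, t) = -3exp(-8t)exp(2ξ)sin(4ξ) + 2exp(-t/2)exp(2ξ)sin(ξ) - exp(-9t/2)exp(2ξ)sin(3ξ)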